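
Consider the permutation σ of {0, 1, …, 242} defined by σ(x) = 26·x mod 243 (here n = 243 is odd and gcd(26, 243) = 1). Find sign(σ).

-1

Trace 26: π^k(26) = [26, 190, 80, 136, 134, 82, 188] for k=0..6.
Decompose π into cycles: lengths [18, 18, 18, 18, 18, 18, 18, 18, 18, 6, 6, 6, 6, 6, 6, 6, 6, 6, 2, 2, 2, 2, 2, 2, 2, 2, 2, 2, 2, 2, 2, 1] (32 cycles, including the fixed point 0).
Σ(ℓ_i−1) = 243−32 = 211; sign = (−1)^211 = -1.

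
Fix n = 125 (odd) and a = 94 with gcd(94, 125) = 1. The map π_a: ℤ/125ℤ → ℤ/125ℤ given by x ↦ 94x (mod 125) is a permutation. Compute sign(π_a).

Start at x=39: 39 → 41 → 104 → 26 → 69 → 111 → 59 → … (one orbit).
π_94 has 7 disjoint cycles with lengths [50, 50, 10, 10, 2, 2, 1] on {0,…,124}.
125 − 7 = 118 transpositions; sign(π) = (−1)^118 = +1.
Check: (94/125) = +1 by Zolotarev.

+1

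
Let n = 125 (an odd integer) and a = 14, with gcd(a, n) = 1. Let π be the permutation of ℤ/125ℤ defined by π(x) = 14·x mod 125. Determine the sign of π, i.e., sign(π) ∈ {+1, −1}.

Start at x=111: 111 → 54 → 6 → 84 → 51 → 89 → 121 → … (one orbit).
Decompose π into cycles: lengths [50, 50, 10, 10, 2, 2, 1] (7 cycles, including the fixed point 0).
7 cycles on 125: each ℓ→(−1)^(ℓ−1), product (−1)^118 = +1.
Via Zolotarev, sign(π_{14}) = (14|125) = +1.

+1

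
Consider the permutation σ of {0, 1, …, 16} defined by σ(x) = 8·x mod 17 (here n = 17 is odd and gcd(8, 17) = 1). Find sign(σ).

Orbit of 8 under x↦8x: [8, 13, 2, 16, 9, 4, 15]… (length divides ord_17(8)).
Decompose π into cycles: lengths [8, 8, 1] (3 cycles, including the fixed point 0).
n − c = 17 − 3 = 14; sign = (−1)^14 = +1.
(8|17)_J = +1 (Zolotarev's lemma cross-check).

+1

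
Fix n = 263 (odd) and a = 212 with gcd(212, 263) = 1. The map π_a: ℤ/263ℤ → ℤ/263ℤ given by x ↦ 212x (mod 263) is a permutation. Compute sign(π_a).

Trace 177: π^k(177) = [177, 178, 127, 98, 262, 51, 29] for k=0..6.
2 cycles of lengths [262, 1].
sign(π) = (−1)^{n − #cycles} = (−1)^{263−2} = (−1)^261 = -1.
The Jacobi symbol (212|263) = -1 (Zolotarev) agrees.

-1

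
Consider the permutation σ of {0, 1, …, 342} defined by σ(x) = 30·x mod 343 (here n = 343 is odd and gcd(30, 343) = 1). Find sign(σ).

+1

Start at x=295: 295 → 275 → 18 → 197 → 79 → 312 → 99 → … (one orbit).
The orbit structure of x ↦ 30x mod 343: 31 orbits of sizes [21, 21, 21, 21, 21, 21, 21, 21, 21, 21, 21, 21, 21, 21, 3, 3, 3, 3, 3, 3, 3, 3, 3, 3, 3, 3, 3, 3, 3, 3, 1].
n − c = 343 − 31 = 312; sign = (−1)^312 = +1.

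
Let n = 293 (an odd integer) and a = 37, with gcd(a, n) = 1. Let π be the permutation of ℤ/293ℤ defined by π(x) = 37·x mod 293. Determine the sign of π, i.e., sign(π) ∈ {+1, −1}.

+1

Start at x=126: 126 → 267 → 210 → 152 → 57 → 58 → 95 → … (one orbit).
Decompose π into cycles: lengths [146, 146, 1] (3 cycles, including the fixed point 0).
Σ(ℓ_i−1) = 293−3 = 290; sign = (−1)^290 = +1.
(37|293)_J = +1 (Zolotarev's lemma cross-check).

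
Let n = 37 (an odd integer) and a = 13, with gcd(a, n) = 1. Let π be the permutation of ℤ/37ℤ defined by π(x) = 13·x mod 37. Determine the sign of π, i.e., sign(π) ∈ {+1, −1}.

-1

Orbit of 2 under x↦13x: [2, 26, 5, 28, 31, 33, 22]… (length divides ord_37(13)).
Decompose π into cycles: lengths [36, 1] (2 cycles, including the fixed point 0).
Σ(ℓ_i−1) = 37−2 = 35; sign = (−1)^35 = -1.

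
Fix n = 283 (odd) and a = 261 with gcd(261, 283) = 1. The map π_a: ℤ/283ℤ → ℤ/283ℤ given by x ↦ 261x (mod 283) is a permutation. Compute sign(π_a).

Trace 34: π^k(34) = [34, 101, 42, 208, 235, 207, 257] for k=0..6.
Cycle lengths of π_261 on ℤ/283ℤ: [141, 141, 1]; 3 cycles in total.
With 3 cycles on 283 points, sign = (−1)^{283−3} = +1.
Check: (261/283) = +1 by Zolotarev.

+1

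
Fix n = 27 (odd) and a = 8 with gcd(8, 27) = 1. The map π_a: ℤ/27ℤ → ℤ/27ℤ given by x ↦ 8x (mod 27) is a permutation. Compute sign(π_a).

Trace 8: π^k(8) = [8, 10, 26, 19, 17, 1] for k=0..5.
π_8 has 8 disjoint cycles with lengths [6, 6, 6, 2, 2, 2, 2, 1] on {0,…,26}.
8 cycles on 27: each ℓ→(−1)^(ℓ−1), product (−1)^19 = -1.

-1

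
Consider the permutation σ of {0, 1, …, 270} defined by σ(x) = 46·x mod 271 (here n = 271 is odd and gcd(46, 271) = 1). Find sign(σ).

Trace 264: π^k(264) = [264, 220, 93, 213, 42, 35, 255] for k=0..6.
Cycle lengths of π_46 on ℤ/271ℤ: [270, 1]; 2 cycles in total.
sign(π) = (−1)^{n − #cycles} = (−1)^{271−2} = (−1)^269 = -1.
(46|271)_J = -1 (Zolotarev's lemma cross-check).

-1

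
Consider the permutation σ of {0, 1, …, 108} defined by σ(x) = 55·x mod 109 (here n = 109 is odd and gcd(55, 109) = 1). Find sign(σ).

-1

Start at x=101: 101 → 105 → 107 → 108 → 54 → 27 → 68 → … (one orbit).
4 cycles of lengths [36, 36, 36, 1].
With 4 cycles on 109 points, sign = (−1)^{109−4} = -1.
(55|109)_J = -1 (Zolotarev's lemma cross-check).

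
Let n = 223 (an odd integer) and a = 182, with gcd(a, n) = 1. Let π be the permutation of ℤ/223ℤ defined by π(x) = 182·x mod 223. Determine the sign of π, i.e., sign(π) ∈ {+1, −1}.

-1

Trace 2: π^k(2) = [2, 141, 17, 195, 33, 208, 169] for k=0..6.
Decompose π into cycles: lengths [74, 74, 74, 1] (4 cycles, including the fixed point 0).
223 − 4 = 219 transpositions; sign(π) = (−1)^219 = -1.
Check: (182/223) = -1 by Zolotarev.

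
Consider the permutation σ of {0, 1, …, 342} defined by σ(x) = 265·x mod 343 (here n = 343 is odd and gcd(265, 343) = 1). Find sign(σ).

-1

Start at x=50: 50 → 216 → 302 → 111 → 260 → 300 → 267 → … (one orbit).
Cycle type of π: 98×3 + 14×3 + 2×3 + 1; total 10 cycles.
Σ(ℓ_i−1) = 343−10 = 333; sign = (−1)^333 = -1.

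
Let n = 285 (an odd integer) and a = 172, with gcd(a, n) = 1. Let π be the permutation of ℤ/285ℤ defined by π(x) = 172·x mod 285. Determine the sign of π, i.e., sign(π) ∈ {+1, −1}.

Trace 1: π^k(1) = [1, 172, 229, 58] for k=0..3.
Cycle type of π: 4×57 + 1×57; total 114 cycles.
With 114 cycles on 285 points, sign = (−1)^{285−114} = -1.

-1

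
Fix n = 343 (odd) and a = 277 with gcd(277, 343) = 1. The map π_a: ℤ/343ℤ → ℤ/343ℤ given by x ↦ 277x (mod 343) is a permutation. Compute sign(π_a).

+1

Orbit of 16 under x↦277x: [16, 316, 67, 37, 302, 305, 107]… (length divides ord_343(277)).
The orbit structure of x ↦ 277x mod 343: 7 orbits of sizes [147, 147, 21, 21, 3, 3, 1].
With 7 cycles on 343 points, sign = (−1)^{343−7} = +1.
(277|343)_J = +1 (Zolotarev's lemma cross-check).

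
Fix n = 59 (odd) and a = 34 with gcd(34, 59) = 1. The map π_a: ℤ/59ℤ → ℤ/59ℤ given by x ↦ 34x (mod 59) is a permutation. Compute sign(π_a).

-1

Trace 50: π^k(50) = [50, 48, 39, 28, 8, 36, 44] for k=0..6.
Decompose π into cycles: lengths [58, 1] (2 cycles, including the fixed point 0).
2 cycles on 59: each ℓ→(−1)^(ℓ−1), product (−1)^57 = -1.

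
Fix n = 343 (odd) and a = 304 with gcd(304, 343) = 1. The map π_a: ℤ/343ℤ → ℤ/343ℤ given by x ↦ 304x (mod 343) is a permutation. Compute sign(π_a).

Trace 270: π^k(270) = [270, 103, 99, 255, 2, 265, 298] for k=0..6.
π_304 has 4 disjoint cycles with lengths [294, 42, 6, 1] on {0,…,342}.
sign(π) = (−1)^{n − #cycles} = (−1)^{343−4} = (−1)^339 = -1.
The Jacobi symbol (304|343) = -1 (Zolotarev) agrees.

-1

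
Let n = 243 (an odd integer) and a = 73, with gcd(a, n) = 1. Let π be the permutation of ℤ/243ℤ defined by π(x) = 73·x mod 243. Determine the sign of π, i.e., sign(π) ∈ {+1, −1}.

Trace 127: π^k(127) = [127, 37, 28, 100, 10, 1, 73] for k=0..6.
27 cycles of lengths [27, 27, 27, 27, 27, 27, 9, 9, 9, 9, 9, 9, 3, 3, 3, 3, 3, 3, 1, 1, 1, 1, 1, 1, 1, 1, 1].
Σ(ℓ_i−1) = 243−27 = 216; sign = (−1)^216 = +1.
Via Zolotarev, sign(π_{73}) = (73|243) = +1.

+1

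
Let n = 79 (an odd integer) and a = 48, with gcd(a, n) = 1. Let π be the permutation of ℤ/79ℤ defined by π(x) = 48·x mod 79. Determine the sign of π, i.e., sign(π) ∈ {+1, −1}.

-1

Orbit of 24 under x↦48x: [24, 46, 75, 45, 27, 32, 35]… (length divides ord_79(48)).
The orbit structure of x ↦ 48x mod 79: 2 orbits of sizes [78, 1].
With 2 cycles on 79 points, sign = (−1)^{79−2} = -1.
Zolotarev: (48|79) = -1, matching the cycle-count sign.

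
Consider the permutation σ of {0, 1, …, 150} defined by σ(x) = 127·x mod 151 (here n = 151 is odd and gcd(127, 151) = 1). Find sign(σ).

Start at x=84: 84 → 98 → 64 → 125 → 20 → 124 → 44 → … (one orbit).
The orbit structure of x ↦ 127x mod 151: 7 orbits of sizes [25, 25, 25, 25, 25, 25, 1].
sign(π) = (−1)^{n − #cycles} = (−1)^{151−7} = (−1)^144 = +1.
Zolotarev: (127|151) = +1, matching the cycle-count sign.

+1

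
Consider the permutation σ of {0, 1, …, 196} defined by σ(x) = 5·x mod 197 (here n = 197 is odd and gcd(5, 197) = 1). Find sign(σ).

-1

Orbit of 168 under x↦5x: [168, 52, 63, 118, 196, 192, 172]… (length divides ord_197(5)).
π_5 has 2 disjoint cycles with lengths [196, 1] on {0,…,196}.
Σ(ℓ_i−1) = 197−2 = 195; sign = (−1)^195 = -1.
Zolotarev: (5|197) = -1, matching the cycle-count sign.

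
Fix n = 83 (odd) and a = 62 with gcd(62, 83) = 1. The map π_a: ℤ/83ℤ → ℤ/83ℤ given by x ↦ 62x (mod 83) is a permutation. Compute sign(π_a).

Trace 29: π^k(29) = [29, 55, 7, 19, 16, 79, 1] for k=0..6.
The orbit structure of x ↦ 62x mod 83: 2 orbits of sizes [82, 1].
n − c = 83 − 2 = 81; sign = (−1)^81 = -1.

-1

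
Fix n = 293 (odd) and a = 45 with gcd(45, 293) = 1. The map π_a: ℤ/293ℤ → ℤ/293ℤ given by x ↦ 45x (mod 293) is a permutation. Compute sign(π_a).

-1

Start at x=103: 103 → 240 → 252 → 206 → 187 → 211 → 119 → … (one orbit).
Cycle type of π: 292 + 1; total 2 cycles.
Σ(ℓ_i−1) = 293−2 = 291; sign = (−1)^291 = -1.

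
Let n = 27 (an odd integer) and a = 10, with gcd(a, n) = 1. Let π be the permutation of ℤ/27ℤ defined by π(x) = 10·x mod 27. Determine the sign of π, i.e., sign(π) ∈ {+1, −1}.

+1

Trace 1: π^k(1) = [1, 10, 19] for k=0..2.
15 cycles of lengths [3, 3, 3, 3, 3, 3, 1, 1, 1, 1, 1, 1, 1, 1, 1].
sign(π) = (−1)^{n − #cycles} = (−1)^{27−15} = (−1)^12 = +1.
Via Zolotarev, sign(π_{10}) = (10|27) = +1.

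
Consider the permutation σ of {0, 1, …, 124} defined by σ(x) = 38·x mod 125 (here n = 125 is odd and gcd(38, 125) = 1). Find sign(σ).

-1

Start at x=1: 1 → 38 → 69 → 122 → 11 → 43 → 9 → … (one orbit).
π_38 has 4 disjoint cycles with lengths [100, 20, 4, 1] on {0,…,124}.
sign(π) = (−1)^{n − #cycles} = (−1)^{125−4} = (−1)^121 = -1.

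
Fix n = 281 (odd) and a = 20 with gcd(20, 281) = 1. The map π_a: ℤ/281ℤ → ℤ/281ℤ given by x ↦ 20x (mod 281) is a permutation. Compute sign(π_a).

+1

Orbit of 162 under x↦20x: [162, 149, 170, 28, 279, 241, 43]… (length divides ord_281(20)).
π_20 has 3 disjoint cycles with lengths [140, 140, 1] on {0,…,280}.
With 3 cycles on 281 points, sign = (−1)^{281−3} = +1.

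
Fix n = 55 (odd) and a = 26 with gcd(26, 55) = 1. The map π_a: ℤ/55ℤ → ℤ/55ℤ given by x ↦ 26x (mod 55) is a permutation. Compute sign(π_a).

Start at x=26: 26 → 16 → 31 → 36 → 1 → 26 (one orbit).
The orbit structure of x ↦ 26x mod 55: 15 orbits of sizes [5, 5, 5, 5, 5, 5, 5, 5, 5, 5, 1, 1, 1, 1, 1].
Σ(ℓ_i−1) = 55−15 = 40; sign = (−1)^40 = +1.
Via Zolotarev, sign(π_{26}) = (26|55) = +1.

+1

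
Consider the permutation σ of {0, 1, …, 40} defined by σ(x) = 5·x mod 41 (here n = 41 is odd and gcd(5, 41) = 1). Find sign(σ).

Orbit of 1 under x↦5x: [1, 5, 25, 2, 10, 9, 4]… (length divides ord_41(5)).
Decompose π into cycles: lengths [20, 20, 1] (3 cycles, including the fixed point 0).
3 cycles on 41: each ℓ→(−1)^(ℓ−1), product (−1)^38 = +1.
Zolotarev: (5|41) = +1, matching the cycle-count sign.

+1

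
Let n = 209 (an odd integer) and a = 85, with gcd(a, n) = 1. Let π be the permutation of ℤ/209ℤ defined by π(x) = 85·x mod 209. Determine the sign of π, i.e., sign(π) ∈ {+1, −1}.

-1

Trace 23: π^k(23) = [23, 74, 20, 28, 81, 197, 25] for k=0..6.
Decompose π into cycles: lengths [90, 90, 10, 9, 9, 1] (6 cycles, including the fixed point 0).
sign(π) = (−1)^{n − #cycles} = (−1)^{209−6} = (−1)^203 = -1.
(85|209)_J = -1 (Zolotarev's lemma cross-check).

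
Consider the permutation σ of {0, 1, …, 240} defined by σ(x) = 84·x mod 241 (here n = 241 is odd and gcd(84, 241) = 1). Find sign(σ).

-1

Start at x=231: 231 → 124 → 53 → 114 → 177 → 167 → 50 → … (one orbit).
2 cycles of lengths [240, 1].
2 cycles on 241: each ℓ→(−1)^(ℓ−1), product (−1)^239 = -1.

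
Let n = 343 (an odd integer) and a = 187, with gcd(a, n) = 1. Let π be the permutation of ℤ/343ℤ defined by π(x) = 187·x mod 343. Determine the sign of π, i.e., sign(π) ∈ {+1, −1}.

-1

Orbit of 18 under x↦187x: [18, 279, 37, 59, 57, 26, 60]… (length divides ord_343(187)).
4 cycles of lengths [294, 42, 6, 1].
n − c = 343 − 4 = 339; sign = (−1)^339 = -1.
(187|343)_J = -1 (Zolotarev's lemma cross-check).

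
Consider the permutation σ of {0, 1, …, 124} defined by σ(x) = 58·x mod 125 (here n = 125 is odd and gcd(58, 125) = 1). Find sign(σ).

Orbit of 36 under x↦58x: [36, 88, 104, 32, 106, 23, 84]… (length divides ord_125(58)).
The orbit structure of x ↦ 58x mod 125: 4 orbits of sizes [100, 20, 4, 1].
n − c = 125 − 4 = 121; sign = (−1)^121 = -1.
Check: (58/125) = -1 by Zolotarev.

-1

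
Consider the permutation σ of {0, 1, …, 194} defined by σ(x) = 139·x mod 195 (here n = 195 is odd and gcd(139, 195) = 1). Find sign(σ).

Start at x=1: 1 → 139 → 16 → 79 → 61 → 94 → 1 (one orbit).
π_139 has 45 disjoint cycles with lengths [6, 6, 6, 6, 6, 6, 6, 6, 6, 6, 6, 6, 6, 6, 6, 6, 6, 6, 6, 6, 6, 6, 6, 6, 3, 3, 3, 3, 3, 3, 3, 3, 3, 3, 3, 3, 2, 2, 2, 2, 2, 2, 1, 1, 1] on {0,…,194}.
45 cycles on 195: each ℓ→(−1)^(ℓ−1), product (−1)^150 = +1.
Via Zolotarev, sign(π_{139}) = (139|195) = +1.

+1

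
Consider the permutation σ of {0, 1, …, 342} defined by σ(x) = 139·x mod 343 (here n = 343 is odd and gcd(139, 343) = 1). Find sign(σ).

Start at x=195: 195 → 8 → 83 → 218 → 118 → 281 → 300 → … (one orbit).
Cycle lengths of π_139 on ℤ/343ℤ: [98, 98, 98, 14, 14, 14, 2, 2, 2, 1]; 10 cycles in total.
Σ(ℓ_i−1) = 343−10 = 333; sign = (−1)^333 = -1.

-1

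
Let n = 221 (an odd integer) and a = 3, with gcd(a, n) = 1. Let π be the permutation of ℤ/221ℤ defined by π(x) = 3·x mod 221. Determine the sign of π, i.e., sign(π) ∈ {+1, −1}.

-1

Orbit of 100 under x↦3x: [100, 79, 16, 48, 144, 211, 191]… (length divides ord_221(3)).
Cycle type of π: 48×4 + 16 + 3×4 + 1; total 10 cycles.
With 10 cycles on 221 points, sign = (−1)^{221−10} = -1.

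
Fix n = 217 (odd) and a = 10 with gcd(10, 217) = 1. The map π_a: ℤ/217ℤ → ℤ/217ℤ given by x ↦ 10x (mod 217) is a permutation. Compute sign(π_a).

-1

Orbit of 129 under x↦10x: [129, 205, 97, 102, 152, 1, 10]… (length divides ord_217(10)).
Cycle type of π: 30×6 + 15×2 + 6 + 1; total 10 cycles.
sign(π) = (−1)^{n − #cycles} = (−1)^{217−10} = (−1)^207 = -1.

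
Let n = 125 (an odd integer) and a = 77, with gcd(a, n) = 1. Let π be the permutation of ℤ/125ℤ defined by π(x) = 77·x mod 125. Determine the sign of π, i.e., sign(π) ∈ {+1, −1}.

-1

Orbit of 91 under x↦77x: [91, 7, 39, 3, 106, 37, 99]… (length divides ord_125(77)).
The orbit structure of x ↦ 77x mod 125: 4 orbits of sizes [100, 20, 4, 1].
125 − 4 = 121 transpositions; sign(π) = (−1)^121 = -1.
Zolotarev: (77|125) = -1, matching the cycle-count sign.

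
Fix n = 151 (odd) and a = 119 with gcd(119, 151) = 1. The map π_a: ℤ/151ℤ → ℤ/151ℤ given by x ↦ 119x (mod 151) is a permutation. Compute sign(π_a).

-1

Start at x=33: 33 → 1 → 119 → 118 → 150 → 32 → 33 (one orbit).
Cycle lengths of π_119 on ℤ/151ℤ: [6, 6, 6, 6, 6, 6, 6, 6, 6, 6, 6, 6, 6, 6, 6, 6, 6, 6, 6, 6, 6, 6, 6, 6, 6, 1]; 26 cycles in total.
n − c = 151 − 26 = 125; sign = (−1)^125 = -1.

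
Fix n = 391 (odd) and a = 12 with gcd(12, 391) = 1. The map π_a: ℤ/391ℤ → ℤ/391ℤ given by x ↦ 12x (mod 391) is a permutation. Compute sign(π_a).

-1

Orbit of 174 under x↦12x: [174, 133, 32, 384, 307, 165, 25]… (length divides ord_391(12)).
Cycle type of π: 176×2 + 16 + 11×2 + 1; total 6 cycles.
n − c = 391 − 6 = 385; sign = (−1)^385 = -1.
Via Zolotarev, sign(π_{12}) = (12|391) = -1.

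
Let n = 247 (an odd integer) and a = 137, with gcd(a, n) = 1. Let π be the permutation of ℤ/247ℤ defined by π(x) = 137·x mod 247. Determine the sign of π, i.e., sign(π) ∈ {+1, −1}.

-1

Start at x=199: 199 → 93 → 144 → 215 → 62 → 96 → 61 → … (one orbit).
Cycle type of π: 36×6 + 12 + 9×2 + 1; total 10 cycles.
With 10 cycles on 247 points, sign = (−1)^{247−10} = -1.
Check: (137/247) = -1 by Zolotarev.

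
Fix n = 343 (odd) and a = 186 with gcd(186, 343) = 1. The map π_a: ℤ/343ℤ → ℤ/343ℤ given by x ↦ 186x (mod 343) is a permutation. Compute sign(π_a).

Orbit of 120 under x↦186x: [120, 25, 191, 197, 284, 2, 29]… (length divides ord_343(186)).
7 cycles of lengths [147, 147, 21, 21, 3, 3, 1].
With 7 cycles on 343 points, sign = (−1)^{343−7} = +1.

+1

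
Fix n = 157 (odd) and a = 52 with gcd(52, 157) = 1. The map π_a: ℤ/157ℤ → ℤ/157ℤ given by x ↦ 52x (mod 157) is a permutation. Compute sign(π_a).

+1

Start at x=115: 115 → 14 → 100 → 19 → 46 → 37 → 40 → … (one orbit).
Decompose π into cycles: lengths [39, 39, 39, 39, 1] (5 cycles, including the fixed point 0).
Σ(ℓ_i−1) = 157−5 = 152; sign = (−1)^152 = +1.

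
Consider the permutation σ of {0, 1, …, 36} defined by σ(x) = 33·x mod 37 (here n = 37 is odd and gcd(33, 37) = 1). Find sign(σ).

Start at x=1: 1 → 33 → 16 → 10 → 34 → 12 → 26 → … (one orbit).
Decompose π into cycles: lengths [9, 9, 9, 9, 1] (5 cycles, including the fixed point 0).
37 − 5 = 32 transpositions; sign(π) = (−1)^32 = +1.
Zolotarev: (33|37) = +1, matching the cycle-count sign.

+1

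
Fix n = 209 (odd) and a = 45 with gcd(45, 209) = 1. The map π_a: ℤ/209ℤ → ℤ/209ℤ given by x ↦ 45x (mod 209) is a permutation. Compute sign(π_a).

+1

Orbit of 1 under x↦45x: [1, 45, 144]… (length divides ord_209(45)).
77 cycles of lengths [3, 3, 3, 3, 3, 3, 3, 3, 3, 3, 3, 3, 3, 3, 3, 3, 3, 3, 3, 3, 3, 3, 3, 3, 3, 3, 3, 3, 3, 3, 3, 3, 3, 3, 3, 3, 3, 3, 3, 3, 3, 3, 3, 3, 3, 3, 3, 3, 3, 3, 3, 3, 3, 3, 3, 3, 3, 3, 3, 3, 3, 3, 3, 3, 3, 3, 1, 1, 1, 1, 1, 1, 1, 1, 1, 1, 1].
77 cycles on 209: each ℓ→(−1)^(ℓ−1), product (−1)^132 = +1.
(45|209)_J = +1 (Zolotarev's lemma cross-check).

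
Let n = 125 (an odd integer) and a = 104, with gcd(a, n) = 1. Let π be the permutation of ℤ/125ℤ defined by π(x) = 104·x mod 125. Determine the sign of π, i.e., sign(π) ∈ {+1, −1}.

Orbit of 24 under x↦104x: [24, 121, 84, 111, 44, 76, 29]… (length divides ord_125(104)).
Cycle lengths of π_104 on ℤ/125ℤ: [50, 50, 10, 10, 2, 2, 1]; 7 cycles in total.
Σ(ℓ_i−1) = 125−7 = 118; sign = (−1)^118 = +1.

+1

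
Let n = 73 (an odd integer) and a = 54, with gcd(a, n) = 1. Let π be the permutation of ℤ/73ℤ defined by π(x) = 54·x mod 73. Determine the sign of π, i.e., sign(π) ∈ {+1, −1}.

Orbit of 70 under x↦54x: [70, 57, 12, 64, 25, 36, 46]… (length divides ord_73(54)).
π_54 has 3 disjoint cycles with lengths [36, 36, 1] on {0,…,72}.
73 − 3 = 70 transpositions; sign(π) = (−1)^70 = +1.

+1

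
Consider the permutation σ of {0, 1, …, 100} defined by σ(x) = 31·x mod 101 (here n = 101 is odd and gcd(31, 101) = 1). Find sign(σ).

Start at x=88: 88 → 1 → 31 → 52 → 97 → 78 → 95 → … (one orbit).
Decompose π into cycles: lengths [25, 25, 25, 25, 1] (5 cycles, including the fixed point 0).
Σ(ℓ_i−1) = 101−5 = 96; sign = (−1)^96 = +1.

+1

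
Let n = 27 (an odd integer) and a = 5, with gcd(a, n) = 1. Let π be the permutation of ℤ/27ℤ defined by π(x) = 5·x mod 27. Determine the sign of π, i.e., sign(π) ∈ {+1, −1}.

Start at x=11: 11 → 1 → 5 → 25 → 17 → 4 → 20 → … (one orbit).
The orbit structure of x ↦ 5x mod 27: 4 orbits of sizes [18, 6, 2, 1].
4 cycles on 27: each ℓ→(−1)^(ℓ−1), product (−1)^23 = -1.

-1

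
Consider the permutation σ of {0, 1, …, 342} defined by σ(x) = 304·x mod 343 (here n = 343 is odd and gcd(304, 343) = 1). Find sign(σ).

-1

Trace 335: π^k(335) = [335, 312, 180, 183, 66, 170, 230] for k=0..6.
4 cycles of lengths [294, 42, 6, 1].
n − c = 343 − 4 = 339; sign = (−1)^339 = -1.
(304|343)_J = -1 (Zolotarev's lemma cross-check).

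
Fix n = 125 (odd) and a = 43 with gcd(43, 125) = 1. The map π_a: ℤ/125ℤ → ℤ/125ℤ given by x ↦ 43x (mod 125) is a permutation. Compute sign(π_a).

-1

Trace 57: π^k(57) = [57, 76, 18, 24, 32, 1, 43] for k=0..6.
12 cycles of lengths [20, 20, 20, 20, 20, 4, 4, 4, 4, 4, 4, 1].
Σ(ℓ_i−1) = 125−12 = 113; sign = (−1)^113 = -1.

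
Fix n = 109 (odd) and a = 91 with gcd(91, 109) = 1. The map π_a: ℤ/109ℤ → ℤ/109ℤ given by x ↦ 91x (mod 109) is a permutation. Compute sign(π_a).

-1

Orbit of 36 under x↦91x: [36, 6, 1, 91, 106, 54, 9]… (length divides ord_109(91)).
The orbit structure of x ↦ 91x mod 109: 2 orbits of sizes [108, 1].
Σ(ℓ_i−1) = 109−2 = 107; sign = (−1)^107 = -1.
(91|109)_J = -1 (Zolotarev's lemma cross-check).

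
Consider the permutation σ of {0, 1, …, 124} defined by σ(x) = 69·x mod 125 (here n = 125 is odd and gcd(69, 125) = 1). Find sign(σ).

+1

Orbit of 81 under x↦69x: [81, 89, 16, 104, 51, 19, 61]… (length divides ord_125(69)).
Cycle lengths of π_69 on ℤ/125ℤ: [50, 50, 10, 10, 2, 2, 1]; 7 cycles in total.
sign(π) = (−1)^{n − #cycles} = (−1)^{125−7} = (−1)^118 = +1.
Via Zolotarev, sign(π_{69}) = (69|125) = +1.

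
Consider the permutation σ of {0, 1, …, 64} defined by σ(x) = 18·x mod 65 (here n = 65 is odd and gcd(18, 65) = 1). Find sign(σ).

Trace 1: π^k(1) = [1, 18, 64, 47] for k=0..3.
Cycle type of π: 4×16 + 1; total 17 cycles.
sign(π) = (−1)^{n − #cycles} = (−1)^{65−17} = (−1)^48 = +1.

+1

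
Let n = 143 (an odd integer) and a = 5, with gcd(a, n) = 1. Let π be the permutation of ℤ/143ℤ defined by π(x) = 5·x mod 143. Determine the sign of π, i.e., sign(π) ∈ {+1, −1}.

-1

Trace 25: π^k(25) = [25, 125, 53, 122, 38, 47, 92] for k=0..6.
Decompose π into cycles: lengths [20, 20, 20, 20, 20, 20, 5, 5, 4, 4, 4, 1] (12 cycles, including the fixed point 0).
n − c = 143 − 12 = 131; sign = (−1)^131 = -1.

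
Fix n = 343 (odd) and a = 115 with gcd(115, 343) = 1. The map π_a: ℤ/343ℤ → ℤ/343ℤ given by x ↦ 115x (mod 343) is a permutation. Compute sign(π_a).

-1

Trace 180: π^k(180) = [180, 120, 80, 282, 188, 11, 236] for k=0..6.
Cycle lengths of π_115 on ℤ/343ℤ: [294, 42, 6, 1]; 4 cycles in total.
n − c = 343 − 4 = 339; sign = (−1)^339 = -1.
Zolotarev: (115|343) = -1, matching the cycle-count sign.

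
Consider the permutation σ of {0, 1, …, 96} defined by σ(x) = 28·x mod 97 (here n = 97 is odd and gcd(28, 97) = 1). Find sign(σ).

-1

Orbit of 69 under x↦28x: [69, 89, 67, 33, 51, 70, 20]… (length divides ord_97(28)).
Decompose π into cycles: lengths [32, 32, 32, 1] (4 cycles, including the fixed point 0).
With 4 cycles on 97 points, sign = (−1)^{97−4} = -1.
Check: (28/97) = -1 by Zolotarev.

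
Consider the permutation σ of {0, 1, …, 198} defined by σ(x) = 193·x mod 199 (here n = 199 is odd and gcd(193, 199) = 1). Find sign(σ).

Start at x=128: 128 → 28 → 31 → 13 → 121 → 70 → 177 → … (one orbit).
Cycle type of π: 99×2 + 1; total 3 cycles.
sign(π) = (−1)^{n − #cycles} = (−1)^{199−3} = (−1)^196 = +1.
Check: (193/199) = +1 by Zolotarev.

+1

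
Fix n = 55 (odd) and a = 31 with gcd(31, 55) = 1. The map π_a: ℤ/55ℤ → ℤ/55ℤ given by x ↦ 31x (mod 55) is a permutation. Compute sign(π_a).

+1

Start at x=36: 36 → 16 → 1 → 31 → 26 → 36 (one orbit).
Cycle type of π: 5×10 + 1×5; total 15 cycles.
15 cycles on 55: each ℓ→(−1)^(ℓ−1), product (−1)^40 = +1.
The Jacobi symbol (31|55) = +1 (Zolotarev) agrees.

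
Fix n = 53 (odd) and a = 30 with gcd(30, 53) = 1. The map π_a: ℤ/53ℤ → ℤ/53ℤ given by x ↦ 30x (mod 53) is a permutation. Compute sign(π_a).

-1

Start at x=1: 1 → 30 → 52 → 23 → 1 (one orbit).
π_30 has 14 disjoint cycles with lengths [4, 4, 4, 4, 4, 4, 4, 4, 4, 4, 4, 4, 4, 1] on {0,…,52}.
n − c = 53 − 14 = 39; sign = (−1)^39 = -1.
Via Zolotarev, sign(π_{30}) = (30|53) = -1.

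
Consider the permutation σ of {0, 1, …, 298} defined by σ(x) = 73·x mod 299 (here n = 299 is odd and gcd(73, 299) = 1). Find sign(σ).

Trace 8: π^k(8) = [8, 285, 174, 144, 47, 142, 200] for k=0..6.
Cycle type of π: 44×6 + 11×2 + 4×3 + 1; total 12 cycles.
12 cycles on 299: each ℓ→(−1)^(ℓ−1), product (−1)^287 = -1.
The Jacobi symbol (73|299) = -1 (Zolotarev) agrees.

-1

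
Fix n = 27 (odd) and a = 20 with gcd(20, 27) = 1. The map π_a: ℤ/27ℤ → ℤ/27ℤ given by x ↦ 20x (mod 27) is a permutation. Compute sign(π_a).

Trace 23: π^k(23) = [23, 1, 20, 22, 8, 25, 14] for k=0..6.
The orbit structure of x ↦ 20x mod 27: 4 orbits of sizes [18, 6, 2, 1].
n − c = 27 − 4 = 23; sign = (−1)^23 = -1.
(20|27)_J = -1 (Zolotarev's lemma cross-check).

-1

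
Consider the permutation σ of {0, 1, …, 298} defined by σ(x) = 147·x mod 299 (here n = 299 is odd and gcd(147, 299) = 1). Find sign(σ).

Start at x=142: 142 → 243 → 140 → 248 → 277 → 55 → 12 → … (one orbit).
π_147 has 9 disjoint cycles with lengths [66, 66, 66, 66, 11, 11, 6, 6, 1] on {0,…,298}.
Σ(ℓ_i−1) = 299−9 = 290; sign = (−1)^290 = +1.

+1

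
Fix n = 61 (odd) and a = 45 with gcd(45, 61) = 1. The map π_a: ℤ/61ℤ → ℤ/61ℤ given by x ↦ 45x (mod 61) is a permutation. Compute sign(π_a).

Orbit of 45 under x↦45x: [45, 12, 52, 22, 14, 20, 46]… (length divides ord_61(45)).
Cycle lengths of π_45 on ℤ/61ℤ: [30, 30, 1]; 3 cycles in total.
sign(π) = (−1)^{n − #cycles} = (−1)^{61−3} = (−1)^58 = +1.

+1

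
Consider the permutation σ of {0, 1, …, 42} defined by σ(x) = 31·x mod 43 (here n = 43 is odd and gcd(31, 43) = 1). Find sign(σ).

+1

Trace 6: π^k(6) = [6, 14, 4, 38, 17, 11, 40] for k=0..6.
Decompose π into cycles: lengths [21, 21, 1] (3 cycles, including the fixed point 0).
n − c = 43 − 3 = 40; sign = (−1)^40 = +1.
(31|43)_J = +1 (Zolotarev's lemma cross-check).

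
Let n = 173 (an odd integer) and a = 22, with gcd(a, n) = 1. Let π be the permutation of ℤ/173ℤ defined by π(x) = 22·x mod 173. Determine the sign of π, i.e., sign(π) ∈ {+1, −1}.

Orbit of 14 under x↦22x: [14, 135, 29, 119, 23, 160, 60]… (length divides ord_173(22)).
Cycle lengths of π_22 on ℤ/173ℤ: [43, 43, 43, 43, 1]; 5 cycles in total.
n − c = 173 − 5 = 168; sign = (−1)^168 = +1.
Via Zolotarev, sign(π_{22}) = (22|173) = +1.

+1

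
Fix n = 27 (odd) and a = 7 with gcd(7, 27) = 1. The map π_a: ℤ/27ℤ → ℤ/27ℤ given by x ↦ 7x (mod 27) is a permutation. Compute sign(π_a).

+1

Orbit of 13 under x↦7x: [13, 10, 16, 4, 1, 7, 22]… (length divides ord_27(7)).
The orbit structure of x ↦ 7x mod 27: 7 orbits of sizes [9, 9, 3, 3, 1, 1, 1].
27 − 7 = 20 transpositions; sign(π) = (−1)^20 = +1.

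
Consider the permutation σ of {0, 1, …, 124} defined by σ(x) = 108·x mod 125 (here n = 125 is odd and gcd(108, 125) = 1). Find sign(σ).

-1

Trace 53: π^k(53) = [53, 99, 67, 111, 113, 79, 32] for k=0..6.
Cycle type of π: 100 + 20 + 4 + 1; total 4 cycles.
n − c = 125 − 4 = 121; sign = (−1)^121 = -1.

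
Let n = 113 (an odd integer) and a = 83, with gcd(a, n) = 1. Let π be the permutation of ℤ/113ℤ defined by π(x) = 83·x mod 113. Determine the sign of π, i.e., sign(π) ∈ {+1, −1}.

Start at x=85: 85 → 49 → 112 → 30 → 4 → 106 → 97 → … (one orbit).
Cycle type of π: 14×8 + 1; total 9 cycles.
With 9 cycles on 113 points, sign = (−1)^{113−9} = +1.
Via Zolotarev, sign(π_{83}) = (83|113) = +1.

+1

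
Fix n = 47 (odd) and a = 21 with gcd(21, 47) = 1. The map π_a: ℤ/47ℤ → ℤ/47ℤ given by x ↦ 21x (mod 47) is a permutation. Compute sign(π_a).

Trace 32: π^k(32) = [32, 14, 12, 17, 28, 24, 34] for k=0..6.
The orbit structure of x ↦ 21x mod 47: 3 orbits of sizes [23, 23, 1].
With 3 cycles on 47 points, sign = (−1)^{47−3} = +1.
(21|47)_J = +1 (Zolotarev's lemma cross-check).

+1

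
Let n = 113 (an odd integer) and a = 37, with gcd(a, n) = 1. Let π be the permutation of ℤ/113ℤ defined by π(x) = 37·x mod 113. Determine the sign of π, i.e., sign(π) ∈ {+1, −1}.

-1

Trace 61: π^k(61) = [61, 110, 2, 74, 26, 58, 112] for k=0..6.
π_37 has 2 disjoint cycles with lengths [112, 1] on {0,…,112}.
With 2 cycles on 113 points, sign = (−1)^{113−2} = -1.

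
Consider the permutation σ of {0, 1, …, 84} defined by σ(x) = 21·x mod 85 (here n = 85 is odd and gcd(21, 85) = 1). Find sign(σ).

Start at x=21: 21 → 16 → 81 → 1 → 21 (one orbit).
Cycle lengths of π_21 on ℤ/85ℤ: [4, 4, 4, 4, 4, 4, 4, 4, 4, 4, 4, 4, 4, 4, 4, 4, 4, 4, 4, 4, 1, 1, 1, 1, 1]; 25 cycles in total.
With 25 cycles on 85 points, sign = (−1)^{85−25} = +1.
(21|85)_J = +1 (Zolotarev's lemma cross-check).

+1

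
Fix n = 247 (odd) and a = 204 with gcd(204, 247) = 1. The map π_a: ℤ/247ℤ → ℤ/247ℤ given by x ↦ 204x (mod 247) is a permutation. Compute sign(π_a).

-1

Start at x=224: 224 → 1 → 204 → 120 → 27 → 74 → 29 → … (one orbit).
π_204 has 18 disjoint cycles with lengths [18, 18, 18, 18, 18, 18, 18, 18, 18, 18, 18, 18, 18, 3, 3, 3, 3, 1] on {0,…,246}.
18 cycles on 247: each ℓ→(−1)^(ℓ−1), product (−1)^229 = -1.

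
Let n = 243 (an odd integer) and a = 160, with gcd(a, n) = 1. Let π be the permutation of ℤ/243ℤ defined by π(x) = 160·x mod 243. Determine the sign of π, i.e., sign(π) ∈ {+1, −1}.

Trace 139: π^k(139) = [139, 127, 151, 103, 199, 7, 148] for k=0..6.
11 cycles of lengths [81, 81, 27, 27, 9, 9, 3, 3, 1, 1, 1].
243 − 11 = 232 transpositions; sign(π) = (−1)^232 = +1.

+1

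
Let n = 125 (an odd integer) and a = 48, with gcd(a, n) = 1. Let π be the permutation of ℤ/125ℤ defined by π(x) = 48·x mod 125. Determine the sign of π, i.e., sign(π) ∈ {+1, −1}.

Trace 32: π^k(32) = [32, 36, 103, 69, 62, 101, 98] for k=0..6.
4 cycles of lengths [100, 20, 4, 1].
Σ(ℓ_i−1) = 125−4 = 121; sign = (−1)^121 = -1.
Zolotarev: (48|125) = -1, matching the cycle-count sign.

-1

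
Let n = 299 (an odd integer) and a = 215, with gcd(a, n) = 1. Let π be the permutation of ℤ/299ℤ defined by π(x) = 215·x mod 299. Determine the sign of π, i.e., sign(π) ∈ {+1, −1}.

Orbit of 261 under x↦215x: [261, 202, 75, 278, 269, 128, 12]… (length divides ord_299(215)).
6 cycles of lengths [132, 132, 12, 11, 11, 1].
6 cycles on 299: each ℓ→(−1)^(ℓ−1), product (−1)^293 = -1.
(215|299)_J = -1 (Zolotarev's lemma cross-check).

-1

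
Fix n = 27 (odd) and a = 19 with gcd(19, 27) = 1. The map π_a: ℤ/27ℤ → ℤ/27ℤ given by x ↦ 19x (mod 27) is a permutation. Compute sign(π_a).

Orbit of 10 under x↦19x: [10, 1, 19]… (length divides ord_27(19)).
Cycle lengths of π_19 on ℤ/27ℤ: [3, 3, 3, 3, 3, 3, 1, 1, 1, 1, 1, 1, 1, 1, 1]; 15 cycles in total.
15 cycles on 27: each ℓ→(−1)^(ℓ−1), product (−1)^12 = +1.

+1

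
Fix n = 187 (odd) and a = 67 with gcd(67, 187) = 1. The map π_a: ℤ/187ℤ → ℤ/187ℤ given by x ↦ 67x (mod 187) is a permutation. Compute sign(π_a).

+1

Trace 67: π^k(67) = [67, 1] for k=0..1.
Cycle lengths of π_67 on ℤ/187ℤ: [2, 2, 2, 2, 2, 2, 2, 2, 2, 2, 2, 2, 2, 2, 2, 2, 2, 2, 2, 2, 2, 2, 2, 2, 2, 2, 2, 2, 2, 2, 2, 2, 2, 2, 2, 2, 2, 2, 2, 2, 2, 2, 2, 2, 2, 2, 2, 2, 2, 2, 2, 2, 2, 2, 2, 2, 2, 2, 2, 2, 2, 2, 2, 2, 2, 2, 2, 2, 2, 2, 2, 2, 2, 2, 2, 2, 2, 2, 2, 2, 2, 2, 2, 2, 2, 2, 2, 2, 1, 1, 1, 1, 1, 1, 1, 1, 1, 1, 1]; 99 cycles in total.
99 cycles on 187: each ℓ→(−1)^(ℓ−1), product (−1)^88 = +1.
The Jacobi symbol (67|187) = +1 (Zolotarev) agrees.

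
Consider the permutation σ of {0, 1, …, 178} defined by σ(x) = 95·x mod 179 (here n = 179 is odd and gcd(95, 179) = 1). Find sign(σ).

Orbit of 57 under x↦95x: [57, 45, 158, 153, 36, 19, 15]… (length divides ord_179(95)).
Cycle lengths of π_95 on ℤ/179ℤ: [89, 89, 1]; 3 cycles in total.
With 3 cycles on 179 points, sign = (−1)^{179−3} = +1.
(95|179)_J = +1 (Zolotarev's lemma cross-check).

+1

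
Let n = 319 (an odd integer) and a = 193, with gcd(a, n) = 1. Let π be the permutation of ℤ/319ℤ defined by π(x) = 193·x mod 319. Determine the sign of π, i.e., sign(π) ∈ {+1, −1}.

+1

Trace 168: π^k(168) = [168, 205, 9, 142, 291, 19, 158] for k=0..6.
Decompose π into cycles: lengths [140, 140, 28, 10, 1] (5 cycles, including the fixed point 0).
With 5 cycles on 319 points, sign = (−1)^{319−5} = +1.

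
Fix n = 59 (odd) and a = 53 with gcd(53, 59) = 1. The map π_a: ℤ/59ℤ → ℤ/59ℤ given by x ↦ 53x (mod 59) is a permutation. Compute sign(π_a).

+1

Start at x=49: 49 → 1 → 53 → 36 → 20 → 57 → 12 → … (one orbit).
The orbit structure of x ↦ 53x mod 59: 3 orbits of sizes [29, 29, 1].
sign(π) = (−1)^{n − #cycles} = (−1)^{59−3} = (−1)^56 = +1.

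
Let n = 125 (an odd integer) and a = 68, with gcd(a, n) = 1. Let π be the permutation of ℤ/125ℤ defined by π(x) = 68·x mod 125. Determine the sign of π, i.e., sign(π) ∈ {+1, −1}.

Orbit of 1 under x↦68x: [1, 68, 124, 57]… (length divides ord_125(68)).
Cycle type of π: 4×31 + 1; total 32 cycles.
32 cycles on 125: each ℓ→(−1)^(ℓ−1), product (−1)^93 = -1.
The Jacobi symbol (68|125) = -1 (Zolotarev) agrees.

-1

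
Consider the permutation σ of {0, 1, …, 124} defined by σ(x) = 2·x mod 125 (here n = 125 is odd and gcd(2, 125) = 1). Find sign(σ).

Trace 96: π^k(96) = [96, 67, 9, 18, 36, 72, 19] for k=0..6.
Decompose π into cycles: lengths [100, 20, 4, 1] (4 cycles, including the fixed point 0).
125 − 4 = 121 transpositions; sign(π) = (−1)^121 = -1.
Check: (2/125) = -1 by Zolotarev.

-1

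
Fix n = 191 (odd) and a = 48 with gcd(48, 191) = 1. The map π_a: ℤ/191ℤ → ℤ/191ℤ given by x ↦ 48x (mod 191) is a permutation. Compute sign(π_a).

+1

Trace 117: π^k(117) = [117, 77, 67, 160, 40, 10, 98] for k=0..6.
Cycle type of π: 95×2 + 1; total 3 cycles.
3 cycles on 191: each ℓ→(−1)^(ℓ−1), product (−1)^188 = +1.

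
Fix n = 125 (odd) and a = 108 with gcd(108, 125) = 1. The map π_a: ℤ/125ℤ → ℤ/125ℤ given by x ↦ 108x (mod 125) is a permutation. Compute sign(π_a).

-1

Trace 52: π^k(52) = [52, 116, 28, 24, 92, 61, 88] for k=0..6.
Cycle type of π: 100 + 20 + 4 + 1; total 4 cycles.
n − c = 125 − 4 = 121; sign = (−1)^121 = -1.
Via Zolotarev, sign(π_{108}) = (108|125) = -1.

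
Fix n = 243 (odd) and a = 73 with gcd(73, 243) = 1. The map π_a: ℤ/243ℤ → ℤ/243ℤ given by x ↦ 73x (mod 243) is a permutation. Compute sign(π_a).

Orbit of 73 under x↦73x: [73, 226, 217, 46, 199, 190, 19]… (length divides ord_243(73)).
Cycle lengths of π_73 on ℤ/243ℤ: [27, 27, 27, 27, 27, 27, 9, 9, 9, 9, 9, 9, 3, 3, 3, 3, 3, 3, 1, 1, 1, 1, 1, 1, 1, 1, 1]; 27 cycles in total.
sign(π) = (−1)^{n − #cycles} = (−1)^{243−27} = (−1)^216 = +1.

+1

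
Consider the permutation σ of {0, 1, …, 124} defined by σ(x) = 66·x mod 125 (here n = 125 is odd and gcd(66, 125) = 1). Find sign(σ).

+1

Orbit of 96 under x↦66x: [96, 86, 51, 116, 31, 46, 36]… (length divides ord_125(66)).
Decompose π into cycles: lengths [25, 25, 25, 25, 5, 5, 5, 5, 1, 1, 1, 1, 1] (13 cycles, including the fixed point 0).
Σ(ℓ_i−1) = 125−13 = 112; sign = (−1)^112 = +1.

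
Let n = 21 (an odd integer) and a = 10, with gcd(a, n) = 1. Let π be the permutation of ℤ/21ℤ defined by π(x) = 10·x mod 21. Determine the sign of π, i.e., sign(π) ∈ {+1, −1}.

-1

Trace 10: π^k(10) = [10, 16, 13, 4, 19, 1] for k=0..5.
Decompose π into cycles: lengths [6, 6, 6, 1, 1, 1] (6 cycles, including the fixed point 0).
sign(π) = (−1)^{n − #cycles} = (−1)^{21−6} = (−1)^15 = -1.
Zolotarev: (10|21) = -1, matching the cycle-count sign.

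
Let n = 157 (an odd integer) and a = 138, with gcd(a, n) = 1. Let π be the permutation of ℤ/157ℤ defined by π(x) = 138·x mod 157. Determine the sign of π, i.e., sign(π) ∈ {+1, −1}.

Start at x=37: 37 → 82 → 12 → 86 → 93 → 117 → 132 → … (one orbit).
3 cycles of lengths [78, 78, 1].
sign(π) = (−1)^{n − #cycles} = (−1)^{157−3} = (−1)^154 = +1.
The Jacobi symbol (138|157) = +1 (Zolotarev) agrees.

+1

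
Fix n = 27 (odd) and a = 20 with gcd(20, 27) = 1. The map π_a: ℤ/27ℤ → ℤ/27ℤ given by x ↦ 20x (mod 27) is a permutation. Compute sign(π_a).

-1

Start at x=2: 2 → 13 → 17 → 16 → 23 → 1 → 20 → … (one orbit).
The orbit structure of x ↦ 20x mod 27: 4 orbits of sizes [18, 6, 2, 1].
n − c = 27 − 4 = 23; sign = (−1)^23 = -1.
Check: (20/27) = -1 by Zolotarev.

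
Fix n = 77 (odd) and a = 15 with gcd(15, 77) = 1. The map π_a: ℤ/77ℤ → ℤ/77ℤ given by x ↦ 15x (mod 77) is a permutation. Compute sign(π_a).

Orbit of 36 under x↦15x: [36, 1, 15, 71, 64]… (length divides ord_77(15)).
Decompose π into cycles: lengths [5, 5, 5, 5, 5, 5, 5, 5, 5, 5, 5, 5, 5, 5, 1, 1, 1, 1, 1, 1, 1] (21 cycles, including the fixed point 0).
Σ(ℓ_i−1) = 77−21 = 56; sign = (−1)^56 = +1.
The Jacobi symbol (15|77) = +1 (Zolotarev) agrees.

+1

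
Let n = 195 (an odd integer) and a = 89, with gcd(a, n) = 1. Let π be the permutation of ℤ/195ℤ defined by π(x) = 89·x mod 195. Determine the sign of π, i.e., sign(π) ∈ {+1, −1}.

Trace 181: π^k(181) = [181, 119, 61, 164, 166, 149, 1] for k=0..6.
Decompose π into cycles: lengths [12, 12, 12, 12, 12, 12, 12, 12, 12, 12, 12, 12, 12, 12, 12, 2, 2, 2, 2, 2, 2, 2, 1] (23 cycles, including the fixed point 0).
195 − 23 = 172 transpositions; sign(π) = (−1)^172 = +1.

+1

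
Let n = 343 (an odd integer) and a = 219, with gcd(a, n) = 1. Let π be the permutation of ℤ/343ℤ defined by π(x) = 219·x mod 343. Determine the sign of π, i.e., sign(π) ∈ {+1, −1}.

Start at x=277: 277 → 295 → 121 → 88 → 64 → 296 → 340 → … (one orbit).
The orbit structure of x ↦ 219x mod 343: 7 orbits of sizes [147, 147, 21, 21, 3, 3, 1].
sign(π) = (−1)^{n − #cycles} = (−1)^{343−7} = (−1)^336 = +1.

+1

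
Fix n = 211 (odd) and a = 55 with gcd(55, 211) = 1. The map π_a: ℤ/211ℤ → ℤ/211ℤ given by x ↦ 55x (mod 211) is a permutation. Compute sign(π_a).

Start at x=71: 71 → 107 → 188 → 1 → 55 → 71 (one orbit).
Cycle type of π: 5×42 + 1; total 43 cycles.
Σ(ℓ_i−1) = 211−43 = 168; sign = (−1)^168 = +1.
Zolotarev: (55|211) = +1, matching the cycle-count sign.

+1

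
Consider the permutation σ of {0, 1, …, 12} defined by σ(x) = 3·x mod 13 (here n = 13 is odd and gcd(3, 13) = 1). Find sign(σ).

Orbit of 9 under x↦3x: [9, 1, 3]… (length divides ord_13(3)).
π_3 has 5 disjoint cycles with lengths [3, 3, 3, 3, 1] on {0,…,12}.
Σ(ℓ_i−1) = 13−5 = 8; sign = (−1)^8 = +1.

+1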